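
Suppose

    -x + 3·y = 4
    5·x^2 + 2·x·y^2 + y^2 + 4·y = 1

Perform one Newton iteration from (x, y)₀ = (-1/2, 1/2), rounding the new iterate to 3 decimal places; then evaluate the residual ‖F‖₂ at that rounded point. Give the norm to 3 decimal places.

20.088

At (-1/2, 1/2): F = (-2.000, 2.250).
Jacobian J = [[-1, 3], [10·x + 2·y^2, 4·x·y + 2·y + 4]].
At the point, J = [[-1.000, 3.000], [-4.500, 4.000]] (det J = 9.500).
Solving J·Δ = −F gives Δ = (1.553, 1.184).
Then the next iterate is (x, y)₁ = (1.053, 1.684).
Re-evaluating at (1.053, 1.684): F = (-0.001, 20.08821), so ‖F‖₂ = 20.088.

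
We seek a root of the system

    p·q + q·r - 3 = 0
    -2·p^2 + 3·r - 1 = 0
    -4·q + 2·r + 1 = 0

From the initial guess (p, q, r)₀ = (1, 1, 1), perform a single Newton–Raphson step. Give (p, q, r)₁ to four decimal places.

At (1, 1, 1): F = (-1.0000, 0.0000, -1.0000).
Jacobian J = [[q, p + r, q], [-4·p, 0, 3], [0, -4, 2]].
At the point, J = [[1.0000, 2.0000, 1.0000], [-4.0000, 0.0000, 3.0000], [0.0000, -4.0000, 2.0000]] (det J = 44.0000).
Solving J·Δ = −F gives Δ = (0.4091, 0.0227, 0.5455).
Then the next iterate is (p, q, r)₁ = (1.4091, 1.0227, 1.5455).

(1.4091, 1.0227, 1.5455)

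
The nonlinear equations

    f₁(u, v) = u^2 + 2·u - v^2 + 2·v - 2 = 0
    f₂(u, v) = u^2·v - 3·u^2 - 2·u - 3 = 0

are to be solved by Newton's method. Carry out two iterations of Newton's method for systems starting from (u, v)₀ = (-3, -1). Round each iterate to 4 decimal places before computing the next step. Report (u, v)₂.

At (-3, -1): F = (-2.0000, -33.0000).
Jacobian J = [[2·u + 2, -2·v + 2], [2·u·v - 6·u - 2, u^2]].
At the point, J = [[-4.0000, 4.0000], [22.0000, 9.0000]] (det J = -124.0000).
Solving J·Δ = −F gives Δ = (0.9194, 1.4194).
Then the next iterate is (u, v)₁ = (-2.0806, 0.4194).
Round to (-2.0806, 0.4194) and repeat: F = (-1.1694, -10.009950), J = [[-2.1612, 1.1612], [8.738393, 4.328896]].
Δ = (0.3364, 1.6332), so (u, v)₂ = (-1.7442, 2.0526).

(-1.7442, 2.0526)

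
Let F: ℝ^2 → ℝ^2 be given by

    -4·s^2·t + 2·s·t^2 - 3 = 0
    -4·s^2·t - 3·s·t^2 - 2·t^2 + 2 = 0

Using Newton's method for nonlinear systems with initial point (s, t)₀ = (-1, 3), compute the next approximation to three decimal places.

At (-1, 3): F = (-33.000, -1.000).
Jacobian J = [[-8·s·t + 2·t^2, -4·s^2 + 4·s·t], [-8·s·t - 3·t^2, -4·s^2 - 6·s·t - 4·t]].
At the point, J = [[42.000, -16.000], [-3.000, 2.000]] (det J = 36.000).
Solving J·Δ = −F gives Δ = (2.278, 3.917).
Then the next iterate is (s, t)₁ = (1.278, 6.917).

(1.278, 6.917)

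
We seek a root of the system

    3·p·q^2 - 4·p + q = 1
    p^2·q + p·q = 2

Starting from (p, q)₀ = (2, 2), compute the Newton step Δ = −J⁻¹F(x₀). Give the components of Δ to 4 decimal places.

(-0.7327, -0.4455)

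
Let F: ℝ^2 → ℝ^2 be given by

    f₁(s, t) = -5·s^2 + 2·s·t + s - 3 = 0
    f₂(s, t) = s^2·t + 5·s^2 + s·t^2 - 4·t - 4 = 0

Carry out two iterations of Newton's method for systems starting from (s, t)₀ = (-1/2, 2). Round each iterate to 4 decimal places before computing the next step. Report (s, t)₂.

(3.2082, -1.3667)

At (-1/2, 2): F = (-6.7500, -12.2500).
Jacobian J = [[-10·s + 2·t + 1, 2·s], [2·s·t + 10·s + t^2, s^2 + 2·s·t - 4]].
At the point, J = [[10.0000, -1.0000], [-3.0000, -5.7500]] (det J = -60.5000).
Solving J·Δ = −F gives Δ = (0.4390, -2.3595).
Then the next iterate is (s, t)₁ = (-0.0610, -0.3595).
Round to (-0.0610, -0.3595) and repeat: F = (-3.035746, -2.552616), J = [[0.8910, -0.1220], [-0.436901, -3.952420]].
Δ = (3.2692, -1.0072), so (s, t)₂ = (3.2082, -1.3667).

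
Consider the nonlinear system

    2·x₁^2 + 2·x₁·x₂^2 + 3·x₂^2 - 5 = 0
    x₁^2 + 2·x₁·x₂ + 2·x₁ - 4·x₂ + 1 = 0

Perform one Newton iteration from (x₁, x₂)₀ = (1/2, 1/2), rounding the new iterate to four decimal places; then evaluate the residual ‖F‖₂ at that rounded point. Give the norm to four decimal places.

2.8020

At (1/2, 1/2): F = (-3.5000, 0.7500).
Jacobian J = [[4·x₁ + 2·x₂^2, 4·x₁·x₂ + 6·x₂], [2·x₁ + 2·x₂ + 2, 2·x₁ - 4]].
At the point, J = [[2.5000, 4.0000], [4.0000, -3.0000]] (det J = -23.5000).
Solving J·Δ = −F gives Δ = (0.3191, 0.6755).
Then the next iterate is (x₁, x₂)₁ = (0.8191, 1.1755).
Re-evaluating at (0.8191, 1.1755): F = (2.750916, 0.532829), so ‖F‖₂ = 2.8020.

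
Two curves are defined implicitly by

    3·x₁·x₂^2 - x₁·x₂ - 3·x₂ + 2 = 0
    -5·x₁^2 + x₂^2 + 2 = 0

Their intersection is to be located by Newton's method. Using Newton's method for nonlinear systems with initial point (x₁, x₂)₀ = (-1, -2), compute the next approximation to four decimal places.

(-0.9103, -1.5256)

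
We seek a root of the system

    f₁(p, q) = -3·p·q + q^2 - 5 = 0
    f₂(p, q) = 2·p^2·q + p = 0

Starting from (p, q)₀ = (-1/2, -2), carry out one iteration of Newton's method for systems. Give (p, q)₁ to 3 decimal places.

At (-1/2, -2): F = (-4.000, -1.500).
Jacobian J = [[-3·q, -3·p + 2·q], [4·p·q + 1, 2·p^2]].
At the point, J = [[6.000, -2.500], [5.000, 0.500]] (det J = 15.500).
Solving J·Δ = −F gives Δ = (0.371, -0.710).
Then the next iterate is (p, q)₁ = (-0.129, -2.710).

(-0.129, -2.710)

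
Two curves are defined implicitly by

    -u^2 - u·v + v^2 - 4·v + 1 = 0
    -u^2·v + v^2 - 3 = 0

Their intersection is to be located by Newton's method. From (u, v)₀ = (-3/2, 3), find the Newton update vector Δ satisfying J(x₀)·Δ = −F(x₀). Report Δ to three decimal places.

(0.113, -0.071)

At (-3/2, 3): F = (0.250, -0.750).
Jacobian J = [[-2·u - v, -u + 2·v - 4], [-2·u·v, -u^2 + 2·v]].
At the point, J = [[0.000, 3.500], [9.000, 3.750]] (det J = -31.500).
Solving J·Δ = −F gives Δ = (0.113, -0.071).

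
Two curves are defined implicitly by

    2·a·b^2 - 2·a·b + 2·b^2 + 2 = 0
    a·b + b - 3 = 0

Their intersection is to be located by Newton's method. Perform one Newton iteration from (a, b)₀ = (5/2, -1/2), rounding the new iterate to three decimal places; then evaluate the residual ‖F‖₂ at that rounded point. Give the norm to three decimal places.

3472.896

At (5/2, -1/2): F = (6.250, -4.750).
Jacobian J = [[2·b^2 - 2·b, 4·a·b - 2·a + 4·b], [b, a + 1]].
At the point, J = [[1.500, -12.000], [-0.500, 3.500]] (det J = -0.750).
Solving J·Δ = −F gives Δ = (-46.833, -5.333).
Then the next iterate is (a, b)₁ = (-44.333, -5.833).
Re-evaluating at (-44.333, -5.833): F = (-3463.90314, 249.76139), so ‖F‖₂ = 3472.896.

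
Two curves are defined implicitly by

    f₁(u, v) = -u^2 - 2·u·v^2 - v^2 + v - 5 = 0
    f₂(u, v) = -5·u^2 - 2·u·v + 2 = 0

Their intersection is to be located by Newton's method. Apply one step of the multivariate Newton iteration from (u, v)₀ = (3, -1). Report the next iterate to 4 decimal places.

At (3, -1): F = (-22.0000, -37.0000).
Jacobian J = [[-2·u - 2·v^2, -4·u·v - 2·v + 1], [-10·u - 2·v, -2·u]].
At the point, J = [[-8.0000, 15.0000], [-28.0000, -6.0000]] (det J = 468.0000).
Solving J·Δ = −F gives Δ = (-1.4679, 0.6838).
Then the next iterate is (u, v)₁ = (1.5321, -0.3162).

(1.5321, -0.3162)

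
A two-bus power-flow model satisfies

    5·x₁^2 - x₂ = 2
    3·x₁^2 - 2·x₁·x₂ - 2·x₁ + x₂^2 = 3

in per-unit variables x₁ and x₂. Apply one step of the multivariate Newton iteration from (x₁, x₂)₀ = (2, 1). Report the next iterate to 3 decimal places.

At (2, 1): F = (17.000, 2.000).
Jacobian J = [[10·x₁, -1], [6·x₁ - 2·x₂ - 2, -2·x₁ + 2·x₂]].
At the point, J = [[20.000, -1.000], [8.000, -2.000]] (det J = -32.000).
Solving J·Δ = −F gives Δ = (-1.000, -3.000).
Then the next iterate is (x₁, x₂)₁ = (1.000, -2.000).

(1.000, -2.000)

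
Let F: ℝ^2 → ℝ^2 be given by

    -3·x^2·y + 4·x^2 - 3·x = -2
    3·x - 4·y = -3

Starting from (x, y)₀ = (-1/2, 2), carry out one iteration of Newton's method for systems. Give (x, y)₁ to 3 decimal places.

At (-1/2, 2): F = (3.000, -6.500).
Jacobian J = [[-6·x·y + 8·x - 3, -3·x^2], [3, -4]].
At the point, J = [[-1.000, -0.750], [3.000, -4.000]] (det J = 6.250).
Solving J·Δ = −F gives Δ = (2.700, 0.400).
Then the next iterate is (x, y)₁ = (2.200, 2.400).

(2.200, 2.400)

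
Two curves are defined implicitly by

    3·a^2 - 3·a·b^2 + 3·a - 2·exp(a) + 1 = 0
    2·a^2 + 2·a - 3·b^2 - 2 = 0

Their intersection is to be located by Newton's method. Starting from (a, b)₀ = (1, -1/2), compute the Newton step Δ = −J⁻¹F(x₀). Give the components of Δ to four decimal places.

At (1, -1/2): F = (0.813436, 1.2500).
Jacobian J = [[6·a - 3·b^2 - 2·exp(a) + 3, -6·a·b], [4·a + 2, -6·b]].
At the point, J = [[2.813436, 3.0000], [6.0000, 3.0000]] (det J = -9.559691).
Solving J·Δ = −F gives Δ = (-0.1370, -0.1427).

(-0.1370, -0.1427)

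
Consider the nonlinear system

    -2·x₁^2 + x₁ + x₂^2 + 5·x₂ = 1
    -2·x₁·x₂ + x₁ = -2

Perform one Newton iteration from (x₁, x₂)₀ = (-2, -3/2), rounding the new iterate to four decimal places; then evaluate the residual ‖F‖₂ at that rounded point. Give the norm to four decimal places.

7.1675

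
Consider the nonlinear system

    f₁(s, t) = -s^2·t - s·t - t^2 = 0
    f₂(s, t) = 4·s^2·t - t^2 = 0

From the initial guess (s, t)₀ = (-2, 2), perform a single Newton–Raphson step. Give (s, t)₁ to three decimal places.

(-1.400, 1.267)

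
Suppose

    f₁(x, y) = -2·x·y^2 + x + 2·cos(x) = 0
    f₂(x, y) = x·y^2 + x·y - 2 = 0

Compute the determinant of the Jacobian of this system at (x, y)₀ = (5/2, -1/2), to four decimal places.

J = [[-2·y^2 - 2·sin(x) + 1, -4·x·y], [y^2 + y, 2·x·y + x]].
At the point, J = [[-0.696944, 5.0000], [-0.2500, 0.0000]].
det J = 1.2500.

1.2500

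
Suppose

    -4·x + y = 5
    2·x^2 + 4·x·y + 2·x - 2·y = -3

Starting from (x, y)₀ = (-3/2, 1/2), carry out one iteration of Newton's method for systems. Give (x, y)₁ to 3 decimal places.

(-1.132, 0.471)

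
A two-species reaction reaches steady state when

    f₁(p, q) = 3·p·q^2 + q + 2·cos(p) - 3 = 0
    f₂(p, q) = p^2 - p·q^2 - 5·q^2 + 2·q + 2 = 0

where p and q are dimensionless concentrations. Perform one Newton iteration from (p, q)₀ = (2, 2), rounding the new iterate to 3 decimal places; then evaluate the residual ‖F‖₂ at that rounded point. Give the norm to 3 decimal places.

7.519

At (2, 2): F = (22.16771, -18.000).
Jacobian J = [[3·q^2 - 2·sin(p), 6·p·q + 1], [2·p - q^2, -2·p·q - 10·q + 2]].
At the point, J = [[10.18141, 25.000], [0.000, -26.000]] (det J = -264.71653).
Solving J·Δ = −F gives Δ = (-0.477, -0.692).
Then the next iterate is (p, q)₁ = (1.523, 1.308).
Re-evaluating at (1.523, 1.308): F = (6.22049, -4.22444), so ‖F‖₂ = 7.519.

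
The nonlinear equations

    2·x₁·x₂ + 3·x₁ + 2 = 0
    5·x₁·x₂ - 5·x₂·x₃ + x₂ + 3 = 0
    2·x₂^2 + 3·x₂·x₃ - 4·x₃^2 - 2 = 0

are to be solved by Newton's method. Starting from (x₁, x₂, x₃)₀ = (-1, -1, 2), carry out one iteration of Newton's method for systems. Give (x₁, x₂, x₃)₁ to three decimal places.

At (-1, -1, 2): F = (1.000, 17.000, -22.000).
Jacobian J = [[2·x₂ + 3, 2·x₁, 0], [5·x₂, 5·x₁ - 5·x₃ + 1, -5·x₂], [0, 4·x₂ + 3·x₃, 3·x₂ - 8·x₃]].
At the point, J = [[1.000, -2.000, 0.000], [-5.000, -14.000, 5.000], [0.000, 2.000, -19.000]] (det J = 446.000).
Solving J·Δ = −F gives Δ = (0.381, 0.691, -1.085).
Then the next iterate is (x₁, x₂, x₃)₁ = (-0.619, -0.309, 0.915).

(-0.619, -0.309, 0.915)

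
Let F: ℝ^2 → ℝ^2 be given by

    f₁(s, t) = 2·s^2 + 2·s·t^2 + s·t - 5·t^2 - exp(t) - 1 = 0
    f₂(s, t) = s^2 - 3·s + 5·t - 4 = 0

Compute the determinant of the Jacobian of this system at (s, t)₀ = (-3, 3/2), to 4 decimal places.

-394.3352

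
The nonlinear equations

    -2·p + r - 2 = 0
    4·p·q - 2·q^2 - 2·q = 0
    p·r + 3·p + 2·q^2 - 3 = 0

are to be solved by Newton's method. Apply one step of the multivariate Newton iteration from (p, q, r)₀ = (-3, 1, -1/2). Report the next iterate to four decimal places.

At (-3, 1, -1/2): F = (3.5000, -16.0000, -8.5000).
Jacobian J = [[-2, 0, 1], [4·q, 4·p - 4·q - 2, 0], [r + 3, 4·q, p]].
At the point, J = [[-2.0000, 0.0000, 1.0000], [4.0000, -18.0000, 0.0000], [2.5000, 4.0000, -3.0000]] (det J = -47.0000).
Solving J·Δ = −F gives Δ = (-0.5957, -1.0213, -4.6915).
Then the next iterate is (p, q, r)₁ = (-3.5957, -0.0213, -5.1915).

(-3.5957, -0.0213, -5.1915)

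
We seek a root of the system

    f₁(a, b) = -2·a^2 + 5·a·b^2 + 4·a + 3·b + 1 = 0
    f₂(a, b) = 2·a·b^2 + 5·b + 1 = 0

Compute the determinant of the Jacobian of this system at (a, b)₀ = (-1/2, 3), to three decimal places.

165.000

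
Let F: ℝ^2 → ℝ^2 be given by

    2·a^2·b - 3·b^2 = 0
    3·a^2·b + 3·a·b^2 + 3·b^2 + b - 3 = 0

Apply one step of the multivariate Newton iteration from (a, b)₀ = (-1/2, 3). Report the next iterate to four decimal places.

At (-1/2, 3): F = (-25.5000, 15.7500).
Jacobian J = [[4·a·b, 2·a^2 - 6·b], [6·a·b + 3·b^2, 3·a^2 + 6·a·b + 6·b + 1]].
At the point, J = [[-6.0000, -17.5000], [18.0000, 10.7500]] (det J = 250.5000).
Solving J·Δ = −F gives Δ = (-0.0060, -1.4551).
Then the next iterate is (a, b)₁ = (-0.5060, 1.5449).

(-0.5060, 1.5449)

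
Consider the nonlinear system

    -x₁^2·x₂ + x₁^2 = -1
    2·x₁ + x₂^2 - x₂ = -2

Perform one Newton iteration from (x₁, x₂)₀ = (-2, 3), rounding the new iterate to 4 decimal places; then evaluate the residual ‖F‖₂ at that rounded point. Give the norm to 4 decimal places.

At (-2, 3): F = (-7.0000, 4.0000).
Jacobian J = [[-2·x₁·x₂ + 2·x₁, -x₁^2], [2, 2·x₂ - 1]].
At the point, J = [[8.0000, -4.0000], [2.0000, 5.0000]] (det J = 48.0000).
Solving J·Δ = −F gives Δ = (0.3958, -0.9583).
Then the next iterate is (x₁, x₂)₁ = (-1.6042, 2.0417).
Re-evaluating at (-1.6042, 2.0417): F = (-1.680771, 0.918439), so ‖F‖₂ = 1.9153.

1.9153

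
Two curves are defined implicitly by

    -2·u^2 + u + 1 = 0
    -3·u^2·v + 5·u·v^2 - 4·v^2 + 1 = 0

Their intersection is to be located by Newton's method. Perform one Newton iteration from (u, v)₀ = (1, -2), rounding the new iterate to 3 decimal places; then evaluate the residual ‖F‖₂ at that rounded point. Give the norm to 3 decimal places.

2.471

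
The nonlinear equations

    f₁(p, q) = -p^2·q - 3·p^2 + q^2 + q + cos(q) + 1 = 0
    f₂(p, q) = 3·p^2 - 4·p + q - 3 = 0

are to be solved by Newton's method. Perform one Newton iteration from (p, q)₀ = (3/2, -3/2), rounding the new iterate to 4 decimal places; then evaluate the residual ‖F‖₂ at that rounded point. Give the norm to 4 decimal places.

14.2747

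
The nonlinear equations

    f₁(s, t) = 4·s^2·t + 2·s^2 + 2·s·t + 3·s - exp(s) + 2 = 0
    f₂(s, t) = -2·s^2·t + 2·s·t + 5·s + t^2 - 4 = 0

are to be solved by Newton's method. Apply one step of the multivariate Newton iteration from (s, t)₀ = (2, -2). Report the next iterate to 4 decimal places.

At (2, -2): F = (-31.389056, 18.0000).
Jacobian J = [[8·s·t + 4·s + 2·t - exp(s) + 3, 4·s^2 + 2·s], [-4·s·t + 2·t + 5, -2·s^2 + 2·s + 2·t]].
At the point, J = [[-32.389056, 20.0000], [17.0000, -8.0000]] (det J = -80.887551).
Solving J·Δ = −F gives Δ = (-1.3462, -0.6106).
Then the next iterate is (s, t)₁ = (0.6538, -2.6106).

(0.6538, -2.6106)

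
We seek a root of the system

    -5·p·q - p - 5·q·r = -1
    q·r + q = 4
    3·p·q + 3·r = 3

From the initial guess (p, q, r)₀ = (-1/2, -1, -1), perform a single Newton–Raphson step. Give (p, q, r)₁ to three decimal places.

At (-1/2, -1, -1): F = (-6.000, -4.000, -4.500).
Jacobian J = [[-5·q - 1, -5·p - 5·r, -5·q], [0, r + 1, q], [3·q, 3·p, 3]].
At the point, J = [[4.000, 7.500, 5.000], [0.000, 0.000, -1.000], [-3.000, -1.500, 3.000]] (det J = 16.500).
Solving J·Δ = −F gives Δ = (-9.864, 8.727, -4.000).
Then the next iterate is (p, q, r)₁ = (-10.364, 7.727, -5.000).

(-10.364, 7.727, -5.000)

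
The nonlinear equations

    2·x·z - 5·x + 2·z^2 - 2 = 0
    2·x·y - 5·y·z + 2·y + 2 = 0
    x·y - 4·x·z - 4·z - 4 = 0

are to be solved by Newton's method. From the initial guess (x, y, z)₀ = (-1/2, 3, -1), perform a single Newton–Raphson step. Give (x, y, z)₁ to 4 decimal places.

At (-1/2, 3, -1): F = (3.5000, 20.0000, -3.5000).
Jacobian J = [[2·z - 5, 0, 2·x + 4·z], [2·y, 2·x - 5·z + 2, -5·y], [y - 4·z, x, -4·x - 4]].
At the point, J = [[-7.0000, 0.0000, -5.0000], [6.0000, 6.0000, -15.0000], [7.0000, -0.5000, -2.0000]] (det J = 361.5000).
Solving J·Δ = −F gives Δ = (0.3409, -3.1176, 0.2227).
Then the next iterate is (x, y, z)₁ = (-0.1591, -0.1176, -0.7773).

(-0.1591, -0.1176, -0.7773)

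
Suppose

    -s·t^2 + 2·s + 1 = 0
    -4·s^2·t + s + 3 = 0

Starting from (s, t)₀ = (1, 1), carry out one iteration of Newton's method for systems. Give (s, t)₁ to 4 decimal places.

At (1, 1): F = (2.0000, 0.0000).
Jacobian J = [[-t^2 + 2, -2·s·t], [-8·s·t + 1, -4·s^2]].
At the point, J = [[1.0000, -2.0000], [-7.0000, -4.0000]] (det J = -18.0000).
Solving J·Δ = −F gives Δ = (-0.4444, 0.7778).
Then the next iterate is (s, t)₁ = (0.5556, 1.7778).

(0.5556, 1.7778)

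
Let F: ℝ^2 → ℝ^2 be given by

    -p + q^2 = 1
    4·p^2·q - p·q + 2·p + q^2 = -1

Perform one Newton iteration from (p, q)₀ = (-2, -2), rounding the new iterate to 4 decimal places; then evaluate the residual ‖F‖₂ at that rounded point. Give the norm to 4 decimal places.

10.0684

At (-2, -2): F = (5.0000, -35.0000).
Jacobian J = [[-1, 2·q], [8·p·q - q + 2, 4·p^2 - p + 2·q]].
At the point, J = [[-1.0000, -4.0000], [36.0000, 14.0000]] (det J = 130.0000).
Solving J·Δ = −F gives Δ = (0.5385, 1.1154).
Then the next iterate is (p, q)₁ = (-1.4615, -0.8846).
Re-evaluating at (-1.4615, -0.8846): F = (1.244017, -9.991285), so ‖F‖₂ = 10.0684.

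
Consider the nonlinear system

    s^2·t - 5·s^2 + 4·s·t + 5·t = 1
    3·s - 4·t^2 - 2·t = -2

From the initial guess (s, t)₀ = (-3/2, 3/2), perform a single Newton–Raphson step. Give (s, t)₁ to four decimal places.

(-0.8040, 0.6134)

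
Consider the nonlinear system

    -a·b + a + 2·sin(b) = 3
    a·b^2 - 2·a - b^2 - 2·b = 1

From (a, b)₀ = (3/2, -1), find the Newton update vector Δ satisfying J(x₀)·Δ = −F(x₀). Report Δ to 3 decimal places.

(0.688, -0.729)

At (3/2, -1): F = (-1.68294, -1.500).
Jacobian J = [[-b + 1, -a + 2·cos(b)], [b^2 - 2, 2·a·b - 2·b - 2]].
At the point, J = [[2.000, -0.41940], [-1.000, -3.000]] (det J = -6.41940).
Solving J·Δ = −F gives Δ = (0.688, -0.729).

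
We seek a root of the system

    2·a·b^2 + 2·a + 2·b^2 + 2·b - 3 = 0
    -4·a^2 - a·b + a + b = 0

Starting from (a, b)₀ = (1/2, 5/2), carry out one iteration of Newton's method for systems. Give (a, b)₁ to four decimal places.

(0.5186, 1.2047)

At (1/2, 5/2): F = (21.7500, 0.7500).
Jacobian J = [[2·b^2 + 2, 4·a·b + 4·b + 2], [-8·a - b + 1, -a + 1]].
At the point, J = [[14.5000, 17.0000], [-5.5000, 0.5000]] (det J = 100.7500).
Solving J·Δ = −F gives Δ = (0.0186, -1.2953).
Then the next iterate is (a, b)₁ = (0.5186, 1.2047).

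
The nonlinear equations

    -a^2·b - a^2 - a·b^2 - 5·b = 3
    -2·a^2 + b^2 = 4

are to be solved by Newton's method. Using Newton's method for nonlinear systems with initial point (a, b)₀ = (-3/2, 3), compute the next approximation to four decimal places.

At (-3/2, 3): F = (-13.5000, 0.5000).
Jacobian J = [[-2·a·b - 2·a - b^2, -a^2 - 2·a·b - 5], [-4·a, 2·b]].
At the point, J = [[3.0000, 1.7500], [6.0000, 6.0000]] (det J = 7.5000).
Solving J·Δ = −F gives Δ = (10.9167, -11.0000).
Then the next iterate is (a, b)₁ = (9.4167, -8.0000).

(9.4167, -8.0000)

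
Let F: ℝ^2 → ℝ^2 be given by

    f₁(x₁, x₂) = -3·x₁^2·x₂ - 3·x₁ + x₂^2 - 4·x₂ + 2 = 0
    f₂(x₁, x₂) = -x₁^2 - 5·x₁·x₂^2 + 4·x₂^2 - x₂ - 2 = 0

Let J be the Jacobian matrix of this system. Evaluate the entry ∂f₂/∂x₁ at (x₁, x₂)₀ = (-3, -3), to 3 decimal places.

∂f₂/∂x₁ = -2·x₁ - 5·x₂^2.
At (-3, -3) this is -39.000.

-39.000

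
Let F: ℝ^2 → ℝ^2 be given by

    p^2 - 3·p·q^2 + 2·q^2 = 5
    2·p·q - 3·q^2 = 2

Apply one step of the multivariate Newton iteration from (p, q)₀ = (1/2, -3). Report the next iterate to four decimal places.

(0.3032, -1.3779)

At (1/2, -3): F = (-0.2500, -32.0000).
Jacobian J = [[2·p - 3·q^2, -6·p·q + 4·q], [2·q, 2·p - 6·q]].
At the point, J = [[-26.0000, -3.0000], [-6.0000, 19.0000]] (det J = -512.0000).
Solving J·Δ = −F gives Δ = (-0.1968, 1.6221).
Then the next iterate is (p, q)₁ = (0.3032, -1.3779).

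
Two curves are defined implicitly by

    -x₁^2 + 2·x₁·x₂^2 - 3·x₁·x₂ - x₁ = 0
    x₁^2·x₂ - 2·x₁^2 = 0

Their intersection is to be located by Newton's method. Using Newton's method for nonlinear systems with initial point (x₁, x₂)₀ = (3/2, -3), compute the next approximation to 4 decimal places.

At (3/2, -3): F = (36.7500, -11.2500).
Jacobian J = [[-2·x₁ + 2·x₂^2 - 3·x₂ - 1, 4·x₁·x₂ - 3·x₁], [2·x₁·x₂ - 4·x₁, x₁^2]].
At the point, J = [[23.0000, -22.5000], [-15.0000, 2.2500]] (det J = -285.7500).
Solving J·Δ = −F gives Δ = (-0.5965, 1.0236).
Then the next iterate is (x₁, x₂)₁ = (0.9035, -1.9764).

(0.9035, -1.9764)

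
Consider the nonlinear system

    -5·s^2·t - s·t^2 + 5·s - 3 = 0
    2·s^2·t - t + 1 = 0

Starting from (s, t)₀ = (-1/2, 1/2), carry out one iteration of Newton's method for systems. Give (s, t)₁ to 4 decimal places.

At (-1/2, 1/2): F = (-6.0000, 0.7500).
Jacobian J = [[-10·s·t - t^2 + 5, -5·s^2 - 2·s·t], [4·s·t, 2·s^2 - 1]].
At the point, J = [[7.2500, -0.7500], [-1.0000, -0.5000]] (det J = -4.3750).
Solving J·Δ = −F gives Δ = (0.8143, -0.1286).
Then the next iterate is (s, t)₁ = (0.3143, 0.3714).

(0.3143, 0.3714)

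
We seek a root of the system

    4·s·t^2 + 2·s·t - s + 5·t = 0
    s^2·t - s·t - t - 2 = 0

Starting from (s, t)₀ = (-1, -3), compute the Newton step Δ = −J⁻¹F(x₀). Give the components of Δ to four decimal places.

(0.4252, 1.1729)

At (-1, -3): F = (-44.0000, -5.0000).
Jacobian J = [[4·t^2 + 2·t - 1, 8·s·t + 2·s + 5], [2·s·t - t, s^2 - s - 1]].
At the point, J = [[29.0000, 27.0000], [9.0000, 1.0000]] (det J = -214.0000).
Solving J·Δ = −F gives Δ = (0.4252, 1.1729).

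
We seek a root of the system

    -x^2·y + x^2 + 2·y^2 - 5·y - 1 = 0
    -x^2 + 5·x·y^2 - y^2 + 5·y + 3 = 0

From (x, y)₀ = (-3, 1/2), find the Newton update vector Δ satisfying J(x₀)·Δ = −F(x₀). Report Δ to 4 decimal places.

At (-3, 1/2): F = (1.5000, -7.5000).
Jacobian J = [[-2·x·y + 2·x, -x^2 + 4·y - 5], [-2·x + 5·y^2, 10·x·y - 2·y + 5]].
At the point, J = [[-3.0000, -12.0000], [7.2500, -11.0000]] (det J = 120.0000).
Solving J·Δ = −F gives Δ = (0.8875, -0.0969).

(0.8875, -0.0969)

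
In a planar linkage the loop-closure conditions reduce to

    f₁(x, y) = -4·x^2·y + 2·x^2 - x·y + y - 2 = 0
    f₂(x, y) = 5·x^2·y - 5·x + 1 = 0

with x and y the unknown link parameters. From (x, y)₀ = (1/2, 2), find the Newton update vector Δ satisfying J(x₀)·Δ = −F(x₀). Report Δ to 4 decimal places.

At (1/2, 2): F = (-2.5000, 1.0000).
Jacobian J = [[-8·x·y + 4·x - y, -4·x^2 - x + 1], [10·x·y - 5, 5·x^2]].
At the point, J = [[-8.0000, -0.5000], [5.0000, 1.2500]] (det J = -7.5000).
Solving J·Δ = −F gives Δ = (-0.3500, 0.6000).

(-0.3500, 0.6000)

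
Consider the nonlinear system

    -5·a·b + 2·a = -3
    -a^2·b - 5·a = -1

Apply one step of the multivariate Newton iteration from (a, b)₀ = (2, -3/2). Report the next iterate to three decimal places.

(-2.214, -3.304)

At (2, -3/2): F = (22.000, -3.000).
Jacobian J = [[-5·b + 2, -5·a], [-2·a·b - 5, -a^2]].
At the point, J = [[9.500, -10.000], [1.000, -4.000]] (det J = -28.000).
Solving J·Δ = −F gives Δ = (-4.214, -1.804).
Then the next iterate is (a, b)₁ = (-2.214, -3.304).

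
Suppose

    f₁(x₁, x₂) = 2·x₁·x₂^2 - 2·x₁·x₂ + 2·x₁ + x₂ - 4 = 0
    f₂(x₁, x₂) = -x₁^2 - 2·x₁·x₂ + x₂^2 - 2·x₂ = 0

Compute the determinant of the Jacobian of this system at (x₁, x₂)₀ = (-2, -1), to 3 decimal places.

-78.000

J = [[2·x₂^2 - 2·x₂ + 2, 4·x₁·x₂ - 2·x₁ + 1], [-2·x₁ - 2·x₂, -2·x₁ + 2·x₂ - 2]].
At the point, J = [[6.000, 13.000], [6.000, 0.000]].
det J = -78.000.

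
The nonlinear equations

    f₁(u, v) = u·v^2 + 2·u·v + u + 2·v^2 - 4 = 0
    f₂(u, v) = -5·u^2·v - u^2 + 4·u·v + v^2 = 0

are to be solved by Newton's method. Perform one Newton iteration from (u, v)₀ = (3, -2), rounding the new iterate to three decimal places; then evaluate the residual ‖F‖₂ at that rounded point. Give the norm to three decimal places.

17.801

At (3, -2): F = (7.000, 61.000).
Jacobian J = [[v^2 + 2·v + 1, 2·u·v + 2·u + 4·v], [-10·u·v - 2·u + 4·v, -5·u^2 + 4·u + 2·v]].
At the point, J = [[1.000, -14.000], [46.000, -37.000]] (det J = 607.000).
Solving J·Δ = −F gives Δ = (-0.980, 0.430).
Then the next iterate is (u, v)₁ = (2.020, -1.570).
Re-evaluating at (2.020, -1.570): F = (1.58610, 17.73004), so ‖F‖₂ = 17.801.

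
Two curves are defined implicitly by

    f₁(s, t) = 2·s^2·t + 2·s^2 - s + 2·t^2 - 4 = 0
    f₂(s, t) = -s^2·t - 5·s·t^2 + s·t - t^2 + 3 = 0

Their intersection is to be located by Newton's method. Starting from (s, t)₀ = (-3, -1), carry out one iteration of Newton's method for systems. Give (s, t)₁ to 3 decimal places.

At (-3, -1): F = (1.000, 29.000).
Jacobian J = [[4·s·t + 4·s - 1, 2·s^2 + 4·t], [-2·s·t - 5·t^2 + t, -s^2 - 10·s·t + s - 2·t]].
At the point, J = [[-1.000, 14.000], [-12.000, -40.000]] (det J = 208.000).
Solving J·Δ = −F gives Δ = (2.144, 0.082).
Then the next iterate is (s, t)₁ = (-0.856, -0.918).

(-0.856, -0.918)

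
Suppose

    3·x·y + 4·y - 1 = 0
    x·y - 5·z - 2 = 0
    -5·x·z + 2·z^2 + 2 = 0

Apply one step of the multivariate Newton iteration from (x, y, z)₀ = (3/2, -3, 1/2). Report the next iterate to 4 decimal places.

(5.2019, 4.0373, -1.4099)

At (3/2, -3, 1/2): F = (-26.5000, -9.0000, -1.2500).
Jacobian J = [[3·y, 3·x + 4, 0], [y, x, -5], [-5·z, 0, -5·x + 4·z]].
At the point, J = [[-9.0000, 8.5000, 0.0000], [-3.0000, 1.5000, -5.0000], [-2.5000, 0.0000, -5.5000]] (det J = 40.2500).
Solving J·Δ = −F gives Δ = (3.7019, 7.0373, -1.9099).
Then the next iterate is (x, y, z)₁ = (5.2019, 4.0373, -1.4099).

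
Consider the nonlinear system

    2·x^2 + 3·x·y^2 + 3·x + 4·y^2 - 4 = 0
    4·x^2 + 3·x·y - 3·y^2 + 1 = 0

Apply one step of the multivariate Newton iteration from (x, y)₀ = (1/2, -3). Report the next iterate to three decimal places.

At (1/2, -3): F = (47.500, -29.500).
Jacobian J = [[4·x + 3·y^2 + 3, 6·x·y + 8·y], [8·x + 3·y, 3·x - 6·y]].
At the point, J = [[32.000, -33.000], [-5.000, 19.500]] (det J = 459.000).
Solving J·Δ = −F gives Δ = (0.103, 1.539).
Then the next iterate is (x, y)₁ = (0.603, -1.461).

(0.603, -1.461)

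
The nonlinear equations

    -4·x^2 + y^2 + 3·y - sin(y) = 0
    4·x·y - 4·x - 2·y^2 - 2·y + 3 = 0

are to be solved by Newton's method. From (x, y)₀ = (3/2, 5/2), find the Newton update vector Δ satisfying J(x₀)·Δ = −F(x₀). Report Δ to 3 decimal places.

(-1.224, -2.141)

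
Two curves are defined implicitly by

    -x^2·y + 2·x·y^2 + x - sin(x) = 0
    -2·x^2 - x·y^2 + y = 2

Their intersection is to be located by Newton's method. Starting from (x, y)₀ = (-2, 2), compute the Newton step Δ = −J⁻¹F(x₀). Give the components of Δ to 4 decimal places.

(0.9538, -0.4239)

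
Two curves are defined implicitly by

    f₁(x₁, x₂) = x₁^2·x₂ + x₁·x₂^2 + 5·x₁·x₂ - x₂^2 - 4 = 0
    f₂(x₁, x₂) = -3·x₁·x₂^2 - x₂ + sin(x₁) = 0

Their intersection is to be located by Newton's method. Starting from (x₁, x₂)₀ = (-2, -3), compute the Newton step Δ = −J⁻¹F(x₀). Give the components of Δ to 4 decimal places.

(1.7953, 0.1857)

At (-2, -3): F = (-13.0000, 56.090703).
Jacobian J = [[2·x₁·x₂ + x₂^2 + 5·x₂, x₁^2 + 2·x₁·x₂ + 5·x₁ - 2·x₂], [-3·x₂^2 + cos(x₁), -6·x₁·x₂ - 1]].
At the point, J = [[6.0000, 12.0000], [-27.416147, -37.0000]] (det J = 106.993762).
Solving J·Δ = −F gives Δ = (1.7953, 0.1857).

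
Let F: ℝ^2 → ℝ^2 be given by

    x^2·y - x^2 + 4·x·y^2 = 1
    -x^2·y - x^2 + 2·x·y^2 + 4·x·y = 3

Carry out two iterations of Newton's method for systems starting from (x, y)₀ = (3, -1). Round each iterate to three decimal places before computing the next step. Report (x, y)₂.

(4.047, -1.835)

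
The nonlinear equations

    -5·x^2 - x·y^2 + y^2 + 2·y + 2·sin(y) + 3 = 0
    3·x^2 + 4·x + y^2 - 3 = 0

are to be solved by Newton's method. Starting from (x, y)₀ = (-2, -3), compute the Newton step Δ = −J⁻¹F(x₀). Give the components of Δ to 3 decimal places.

At (-2, -3): F = (3.71776, 10.000).
Jacobian J = [[-10·x - y^2, -2·x·y + 2·y + 2·cos(y) + 2], [6·x + 4, 2·y]].
At the point, J = [[11.000, -17.97998], [-8.000, -6.000]] (det J = -209.83988).
Solving J·Δ = −F gives Δ = (0.751, 0.666).

(0.751, 0.666)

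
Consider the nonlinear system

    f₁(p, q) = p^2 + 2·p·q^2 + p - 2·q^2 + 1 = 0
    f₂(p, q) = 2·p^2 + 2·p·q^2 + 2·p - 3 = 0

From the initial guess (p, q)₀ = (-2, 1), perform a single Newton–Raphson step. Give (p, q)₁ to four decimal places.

At (-2, 1): F = (-3.0000, -3.0000).
Jacobian J = [[2·p + 2·q^2 + 1, 4·p·q - 4·q], [4·p + 2·q^2 + 2, 4·p·q]].
At the point, J = [[-1.0000, -12.0000], [-4.0000, -8.0000]] (det J = -40.0000).
Solving J·Δ = −F gives Δ = (-0.3000, -0.2250).
Then the next iterate is (p, q)₁ = (-2.3000, 0.7750).

(-2.3000, 0.7750)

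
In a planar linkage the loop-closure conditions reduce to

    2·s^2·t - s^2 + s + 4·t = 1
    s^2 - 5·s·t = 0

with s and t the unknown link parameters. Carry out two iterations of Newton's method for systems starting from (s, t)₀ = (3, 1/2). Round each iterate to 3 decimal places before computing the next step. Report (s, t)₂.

(1.281, 0.244)

At (3, 1/2): F = (4.000, 1.500).
Jacobian J = [[4·s·t - 2·s + 1, 2·s^2 + 4], [2·s - 5·t, -5·s]].
At the point, J = [[1.000, 22.000], [3.500, -15.000]] (det J = -92.000).
Solving J·Δ = −F gives Δ = (-1.011, -0.136).
Then the next iterate is (s, t)₁ = (1.989, 0.364).
Round to (1.989, 0.364) and repeat: F = (1.36894, 0.33614), J = [[-0.08202, 11.91224], [2.158, -9.945]].
Δ = (-0.708, -0.120), so (s, t)₂ = (1.281, 0.244).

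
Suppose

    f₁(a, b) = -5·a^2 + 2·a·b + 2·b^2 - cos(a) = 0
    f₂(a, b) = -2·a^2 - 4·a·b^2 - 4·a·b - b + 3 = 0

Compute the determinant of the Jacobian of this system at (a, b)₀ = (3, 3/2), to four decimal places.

J = [[-10·a + 2·b + sin(a), 2·a + 4·b], [-4·a - 4·b^2 - 4·b, -8·a·b - 4·a - 1]].
At the point, J = [[-26.858880, 12.0000], [-27.0000, -49.0000]].
det J = 1640.0851.

1640.0851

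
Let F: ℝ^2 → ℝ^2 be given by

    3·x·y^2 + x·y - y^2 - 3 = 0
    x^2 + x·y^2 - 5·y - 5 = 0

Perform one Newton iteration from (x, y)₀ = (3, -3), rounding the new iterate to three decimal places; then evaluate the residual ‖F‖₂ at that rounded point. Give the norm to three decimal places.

185.213

At (3, -3): F = (60.000, 46.000).
Jacobian J = [[3·y^2 + y, 6·x·y + x - 2·y], [2·x + y^2, 2·x·y - 5]].
At the point, J = [[24.000, -45.000], [15.000, -23.000]] (det J = 123.000).
Solving J·Δ = −F gives Δ = (-5.610, -1.659).
Then the next iterate is (x, y)₁ = (-2.610, -4.659).
Re-evaluating at (-2.610, -4.659): F = (-182.50647, -31.54629), so ‖F‖₂ = 185.213.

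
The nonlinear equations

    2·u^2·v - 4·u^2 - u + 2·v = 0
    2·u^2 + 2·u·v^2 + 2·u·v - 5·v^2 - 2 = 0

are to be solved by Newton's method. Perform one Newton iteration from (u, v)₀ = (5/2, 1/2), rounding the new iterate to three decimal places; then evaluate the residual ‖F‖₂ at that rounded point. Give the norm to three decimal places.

At (5/2, 1/2): F = (-20.250, 13.000).
Jacobian J = [[4·u·v - 8·u - 1, 2·u^2 + 2], [4·u + 2·v^2 + 2·v, 4·u·v + 2·u - 10·v]].
At the point, J = [[-16.000, 14.500], [11.500, 5.000]] (det J = -246.750).
Solving J·Δ = −F gives Δ = (-1.174, 0.101).
Then the next iterate is (u, v)₁ = (1.326, 0.601).
Re-evaluating at (1.326, 0.601): F = (-5.04366, 2.26230), so ‖F‖₂ = 5.528.

5.528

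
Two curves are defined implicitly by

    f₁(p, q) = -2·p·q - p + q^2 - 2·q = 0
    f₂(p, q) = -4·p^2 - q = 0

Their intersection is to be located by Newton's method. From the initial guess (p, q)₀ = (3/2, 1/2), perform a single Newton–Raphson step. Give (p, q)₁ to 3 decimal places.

At (3/2, 1/2): F = (-3.750, -9.500).
Jacobian J = [[-2·q - 1, -2·p + 2·q - 2], [-8·p, -1]].
At the point, J = [[-2.000, -4.000], [-12.000, -1.000]] (det J = -46.000).
Solving J·Δ = −F gives Δ = (-0.745, -0.565).
Then the next iterate is (p, q)₁ = (0.755, -0.065).

(0.755, -0.065)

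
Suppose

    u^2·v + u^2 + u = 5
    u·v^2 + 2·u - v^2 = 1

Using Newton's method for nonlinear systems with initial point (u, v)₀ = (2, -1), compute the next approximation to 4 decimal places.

At (2, -1): F = (-3.0000, 4.0000).
Jacobian J = [[2·u·v + 2·u + 1, u^2], [v^2 + 2, 2·u·v - 2·v]].
At the point, J = [[1.0000, 4.0000], [3.0000, -2.0000]] (det J = -14.0000).
Solving J·Δ = −F gives Δ = (-0.7143, 0.9286).
Then the next iterate is (u, v)₁ = (1.2857, -0.0714).

(1.2857, -0.0714)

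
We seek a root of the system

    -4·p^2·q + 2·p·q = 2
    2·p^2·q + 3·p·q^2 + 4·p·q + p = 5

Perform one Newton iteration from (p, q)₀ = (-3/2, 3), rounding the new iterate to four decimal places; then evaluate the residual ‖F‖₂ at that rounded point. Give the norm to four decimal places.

At (-3/2, 3): F = (-38.0000, -51.5000).
Jacobian J = [[-8·p·q + 2·q, -4·p^2 + 2·p], [4·p·q + 3·q^2 + 4·q + 1, 2·p^2 + 6·p·q + 4·p]].
At the point, J = [[42.0000, -12.0000], [22.0000, -28.5000]] (det J = -933.0000).
Solving J·Δ = −F gives Δ = (0.4984, -1.4223).
Then the next iterate is (p, q)₁ = (-1.0016, 1.5777).
Re-evaluating at (-1.0016, 1.5777): F = (-11.491459, -16.636352), so ‖F‖₂ = 20.2193.

20.2193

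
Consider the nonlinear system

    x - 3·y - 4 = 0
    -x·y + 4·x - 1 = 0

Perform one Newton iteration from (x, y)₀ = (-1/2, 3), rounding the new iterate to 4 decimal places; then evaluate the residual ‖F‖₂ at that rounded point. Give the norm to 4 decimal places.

At (-1/2, 3): F = (-13.5000, -1.5000).
Jacobian J = [[1, -3], [-y + 4, -x]].
At the point, J = [[1.0000, -3.0000], [1.0000, 0.5000]] (det J = 3.5000).
Solving J·Δ = −F gives Δ = (3.2143, -3.4286).
Then the next iterate is (x, y)₁ = (2.7143, -0.4286).
Re-evaluating at (2.7143, -0.4286): F = (0.0001, 11.020549), so ‖F‖₂ = 11.0205.

11.0205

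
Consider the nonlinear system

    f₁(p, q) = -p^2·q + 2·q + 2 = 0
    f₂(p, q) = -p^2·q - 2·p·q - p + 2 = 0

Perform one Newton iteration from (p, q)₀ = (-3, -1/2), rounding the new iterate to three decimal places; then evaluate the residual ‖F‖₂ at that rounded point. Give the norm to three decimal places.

2.104

At (-3, -1/2): F = (5.500, 6.500).
Jacobian J = [[-2·p·q, -p^2 + 2], [-2·p·q - 2·q - 1, -p^2 - 2·p]].
At the point, J = [[-3.000, -7.000], [-3.000, -3.000]] (det J = -12.000).
Solving J·Δ = −F gives Δ = (2.417, -0.250).
Then the next iterate is (p, q)₁ = (-0.583, -0.750).
Re-evaluating at (-0.583, -0.750): F = (0.75492, 1.96342), so ‖F‖₂ = 2.104.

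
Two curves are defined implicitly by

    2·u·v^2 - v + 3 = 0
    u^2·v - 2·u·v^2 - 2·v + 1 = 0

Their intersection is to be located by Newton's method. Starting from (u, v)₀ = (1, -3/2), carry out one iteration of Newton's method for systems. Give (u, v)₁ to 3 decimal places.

(2.033, 0.450)

At (1, -3/2): F = (9.000, -2.000).
Jacobian J = [[2·v^2, 4·u·v - 1], [2·u·v - 2·v^2, u^2 - 4·u·v - 2]].
At the point, J = [[4.500, -7.000], [-7.500, 5.000]] (det J = -30.000).
Solving J·Δ = −F gives Δ = (1.033, 1.950).
Then the next iterate is (u, v)₁ = (2.033, 0.450).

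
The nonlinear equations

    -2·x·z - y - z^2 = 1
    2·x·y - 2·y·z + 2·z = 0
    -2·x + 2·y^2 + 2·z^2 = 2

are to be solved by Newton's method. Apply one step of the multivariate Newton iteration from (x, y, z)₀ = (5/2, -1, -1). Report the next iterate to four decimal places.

(0.1892, -0.0811, -1.5135)

At (5/2, -1, -1): F = (4.0000, -9.0000, -3.0000).
Jacobian J = [[-2·z, -1, -2·x - 2·z], [2·y, 2·x - 2·z, -2·y + 2], [-2, 4·y, 4·z]].
At the point, J = [[2.0000, -1.0000, -3.0000], [-2.0000, 7.0000, 4.0000], [-2.0000, -4.0000, -4.0000]] (det J = -74.0000).
Solving J·Δ = −F gives Δ = (-2.3108, 0.9189, -0.5135).
Then the next iterate is (x, y, z)₁ = (0.1892, -0.0811, -1.5135).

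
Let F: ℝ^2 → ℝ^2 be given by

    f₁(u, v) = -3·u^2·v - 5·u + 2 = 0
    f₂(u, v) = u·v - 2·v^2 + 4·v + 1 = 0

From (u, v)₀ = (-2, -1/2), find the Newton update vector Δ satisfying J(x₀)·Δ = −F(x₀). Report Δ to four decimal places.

At (-2, -1/2): F = (18.0000, -0.5000).
Jacobian J = [[-6·u·v - 5, -3·u^2], [v, u - 4·v + 4]].
At the point, J = [[-11.0000, -12.0000], [-0.5000, 4.0000]] (det J = -50.0000).
Solving J·Δ = −F gives Δ = (1.3200, 0.2900).

(1.3200, 0.2900)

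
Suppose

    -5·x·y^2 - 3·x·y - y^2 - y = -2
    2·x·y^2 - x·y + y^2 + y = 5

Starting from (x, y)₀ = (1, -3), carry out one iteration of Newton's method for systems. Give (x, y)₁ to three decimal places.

At (1, -3): F = (-40.000, 22.000).
Jacobian J = [[-5·y^2 - 3·y, -10·x·y - 3·x - 2·y - 1], [2·y^2 - y, 4·x·y - x + 2·y + 1]].
At the point, J = [[-36.000, 32.000], [21.000, -18.000]] (det J = -24.000).
Solving J·Δ = −F gives Δ = (0.667, 2.000).
Then the next iterate is (x, y)₁ = (1.667, -1.000).

(1.667, -1.000)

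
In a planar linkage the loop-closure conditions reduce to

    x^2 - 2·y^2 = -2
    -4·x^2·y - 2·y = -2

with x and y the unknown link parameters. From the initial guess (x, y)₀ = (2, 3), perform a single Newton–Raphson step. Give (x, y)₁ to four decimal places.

At (2, 3): F = (-12.0000, -52.0000).
Jacobian J = [[2·x, -4·y], [-8·x·y, -4·x^2 - 2]].
At the point, J = [[4.0000, -12.0000], [-48.0000, -18.0000]] (det J = -648.0000).
Solving J·Δ = −F gives Δ = (-0.6296, -1.2099).
Then the next iterate is (x, y)₁ = (1.3704, 1.7901).

(1.3704, 1.7901)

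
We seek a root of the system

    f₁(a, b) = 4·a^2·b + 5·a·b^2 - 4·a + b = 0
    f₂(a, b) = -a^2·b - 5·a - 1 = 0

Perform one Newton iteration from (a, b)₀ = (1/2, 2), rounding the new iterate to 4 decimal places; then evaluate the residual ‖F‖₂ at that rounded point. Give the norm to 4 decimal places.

0.9621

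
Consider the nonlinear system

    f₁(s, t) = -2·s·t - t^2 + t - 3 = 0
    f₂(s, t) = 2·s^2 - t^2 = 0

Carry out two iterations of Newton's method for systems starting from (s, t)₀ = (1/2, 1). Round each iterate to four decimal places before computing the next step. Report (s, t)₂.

(0.0625, 1.4375)

At (1/2, 1): F = (-4.0000, -0.5000).
Jacobian J = [[-2·t, -2·s - 2·t + 1], [4·s, -2·t]].
At the point, J = [[-2.0000, -2.0000], [2.0000, -2.0000]] (det J = 8.0000).
Solving J·Δ = −F gives Δ = (-0.8750, -1.1250).
Then the next iterate is (s, t)₁ = (-0.3750, -0.1250).
Round to (-0.3750, -0.1250) and repeat: F = (-3.234375, 0.265625), J = [[0.2500, 2.0000], [-1.5000, 0.2500]].
Δ = (0.4375, 1.5625), so (s, t)₂ = (0.0625, 1.4375).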